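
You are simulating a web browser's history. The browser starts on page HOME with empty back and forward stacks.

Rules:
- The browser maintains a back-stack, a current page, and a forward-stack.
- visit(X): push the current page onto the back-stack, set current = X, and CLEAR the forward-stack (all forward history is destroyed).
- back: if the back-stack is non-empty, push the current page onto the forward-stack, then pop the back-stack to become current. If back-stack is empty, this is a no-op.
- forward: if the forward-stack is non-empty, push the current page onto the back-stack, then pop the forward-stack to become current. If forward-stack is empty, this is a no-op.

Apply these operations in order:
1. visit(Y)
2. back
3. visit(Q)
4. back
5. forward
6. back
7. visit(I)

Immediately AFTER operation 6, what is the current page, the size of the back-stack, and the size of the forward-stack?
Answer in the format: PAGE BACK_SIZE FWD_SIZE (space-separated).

After 1 (visit(Y)): cur=Y back=1 fwd=0
After 2 (back): cur=HOME back=0 fwd=1
After 3 (visit(Q)): cur=Q back=1 fwd=0
After 4 (back): cur=HOME back=0 fwd=1
After 5 (forward): cur=Q back=1 fwd=0
After 6 (back): cur=HOME back=0 fwd=1

HOME 0 1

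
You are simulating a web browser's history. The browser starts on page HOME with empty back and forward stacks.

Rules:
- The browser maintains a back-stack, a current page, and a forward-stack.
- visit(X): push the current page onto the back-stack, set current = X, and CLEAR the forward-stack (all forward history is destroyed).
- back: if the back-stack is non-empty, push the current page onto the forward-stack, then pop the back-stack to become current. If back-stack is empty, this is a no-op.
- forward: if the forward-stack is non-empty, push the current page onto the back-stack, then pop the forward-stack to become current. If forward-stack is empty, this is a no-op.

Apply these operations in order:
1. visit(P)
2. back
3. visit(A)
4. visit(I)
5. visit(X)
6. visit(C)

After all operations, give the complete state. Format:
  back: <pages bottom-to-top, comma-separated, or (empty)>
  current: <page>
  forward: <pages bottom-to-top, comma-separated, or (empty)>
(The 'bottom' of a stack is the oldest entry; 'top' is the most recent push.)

After 1 (visit(P)): cur=P back=1 fwd=0
After 2 (back): cur=HOME back=0 fwd=1
After 3 (visit(A)): cur=A back=1 fwd=0
After 4 (visit(I)): cur=I back=2 fwd=0
After 5 (visit(X)): cur=X back=3 fwd=0
After 6 (visit(C)): cur=C back=4 fwd=0

Answer: back: HOME,A,I,X
current: C
forward: (empty)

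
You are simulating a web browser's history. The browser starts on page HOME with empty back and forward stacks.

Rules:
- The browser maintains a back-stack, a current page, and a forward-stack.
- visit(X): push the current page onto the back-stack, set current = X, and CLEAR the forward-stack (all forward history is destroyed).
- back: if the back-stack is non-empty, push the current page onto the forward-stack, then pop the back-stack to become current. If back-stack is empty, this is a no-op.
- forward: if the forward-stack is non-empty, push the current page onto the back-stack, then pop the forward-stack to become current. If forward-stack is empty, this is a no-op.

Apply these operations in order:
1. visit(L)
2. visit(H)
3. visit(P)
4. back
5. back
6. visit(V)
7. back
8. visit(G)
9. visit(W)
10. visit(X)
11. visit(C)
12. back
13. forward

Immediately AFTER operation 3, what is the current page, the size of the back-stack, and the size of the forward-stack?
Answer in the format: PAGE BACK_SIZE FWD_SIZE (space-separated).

After 1 (visit(L)): cur=L back=1 fwd=0
After 2 (visit(H)): cur=H back=2 fwd=0
After 3 (visit(P)): cur=P back=3 fwd=0

P 3 0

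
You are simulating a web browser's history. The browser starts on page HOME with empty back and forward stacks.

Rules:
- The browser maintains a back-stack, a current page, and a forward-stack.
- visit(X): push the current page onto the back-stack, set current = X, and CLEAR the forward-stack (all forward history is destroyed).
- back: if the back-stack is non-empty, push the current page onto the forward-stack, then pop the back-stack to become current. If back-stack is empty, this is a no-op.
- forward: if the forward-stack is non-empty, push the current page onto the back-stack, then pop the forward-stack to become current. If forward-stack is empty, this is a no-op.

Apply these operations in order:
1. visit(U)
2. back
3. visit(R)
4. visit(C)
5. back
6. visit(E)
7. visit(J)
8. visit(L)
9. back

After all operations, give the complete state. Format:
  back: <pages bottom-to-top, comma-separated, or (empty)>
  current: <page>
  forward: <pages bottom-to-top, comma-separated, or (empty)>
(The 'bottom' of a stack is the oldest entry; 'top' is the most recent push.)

After 1 (visit(U)): cur=U back=1 fwd=0
After 2 (back): cur=HOME back=0 fwd=1
After 3 (visit(R)): cur=R back=1 fwd=0
After 4 (visit(C)): cur=C back=2 fwd=0
After 5 (back): cur=R back=1 fwd=1
After 6 (visit(E)): cur=E back=2 fwd=0
After 7 (visit(J)): cur=J back=3 fwd=0
After 8 (visit(L)): cur=L back=4 fwd=0
After 9 (back): cur=J back=3 fwd=1

Answer: back: HOME,R,E
current: J
forward: L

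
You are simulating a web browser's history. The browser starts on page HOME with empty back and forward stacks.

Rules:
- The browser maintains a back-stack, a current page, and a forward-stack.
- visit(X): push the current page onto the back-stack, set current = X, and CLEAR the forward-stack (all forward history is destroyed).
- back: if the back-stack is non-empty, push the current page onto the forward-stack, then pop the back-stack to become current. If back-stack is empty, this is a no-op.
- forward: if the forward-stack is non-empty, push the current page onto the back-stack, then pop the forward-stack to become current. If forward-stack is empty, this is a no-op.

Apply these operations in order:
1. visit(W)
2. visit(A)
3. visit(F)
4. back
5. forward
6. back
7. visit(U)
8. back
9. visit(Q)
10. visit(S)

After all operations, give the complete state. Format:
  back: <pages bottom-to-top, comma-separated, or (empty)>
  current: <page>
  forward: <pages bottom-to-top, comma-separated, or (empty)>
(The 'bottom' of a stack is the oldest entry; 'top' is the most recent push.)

Answer: back: HOME,W,A,Q
current: S
forward: (empty)

Derivation:
After 1 (visit(W)): cur=W back=1 fwd=0
After 2 (visit(A)): cur=A back=2 fwd=0
After 3 (visit(F)): cur=F back=3 fwd=0
After 4 (back): cur=A back=2 fwd=1
After 5 (forward): cur=F back=3 fwd=0
After 6 (back): cur=A back=2 fwd=1
After 7 (visit(U)): cur=U back=3 fwd=0
After 8 (back): cur=A back=2 fwd=1
After 9 (visit(Q)): cur=Q back=3 fwd=0
After 10 (visit(S)): cur=S back=4 fwd=0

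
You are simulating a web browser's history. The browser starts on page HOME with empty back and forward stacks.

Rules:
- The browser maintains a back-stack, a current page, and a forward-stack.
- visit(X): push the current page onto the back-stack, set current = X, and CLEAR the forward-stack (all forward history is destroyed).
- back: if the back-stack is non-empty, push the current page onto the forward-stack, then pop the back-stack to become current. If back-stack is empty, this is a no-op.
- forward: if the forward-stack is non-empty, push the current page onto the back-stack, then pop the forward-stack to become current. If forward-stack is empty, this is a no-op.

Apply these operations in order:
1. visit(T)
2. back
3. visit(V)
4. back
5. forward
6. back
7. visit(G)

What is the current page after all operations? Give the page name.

After 1 (visit(T)): cur=T back=1 fwd=0
After 2 (back): cur=HOME back=0 fwd=1
After 3 (visit(V)): cur=V back=1 fwd=0
After 4 (back): cur=HOME back=0 fwd=1
After 5 (forward): cur=V back=1 fwd=0
After 6 (back): cur=HOME back=0 fwd=1
After 7 (visit(G)): cur=G back=1 fwd=0

Answer: G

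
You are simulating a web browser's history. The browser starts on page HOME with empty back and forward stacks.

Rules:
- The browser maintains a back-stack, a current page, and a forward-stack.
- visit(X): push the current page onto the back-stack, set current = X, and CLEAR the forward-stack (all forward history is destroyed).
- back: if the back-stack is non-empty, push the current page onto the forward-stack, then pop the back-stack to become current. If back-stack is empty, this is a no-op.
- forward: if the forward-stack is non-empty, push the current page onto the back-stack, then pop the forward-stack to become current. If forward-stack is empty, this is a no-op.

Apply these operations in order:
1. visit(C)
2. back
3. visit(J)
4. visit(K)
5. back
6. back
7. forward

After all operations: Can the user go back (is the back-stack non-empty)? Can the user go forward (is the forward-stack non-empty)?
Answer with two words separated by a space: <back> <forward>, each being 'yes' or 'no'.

After 1 (visit(C)): cur=C back=1 fwd=0
After 2 (back): cur=HOME back=0 fwd=1
After 3 (visit(J)): cur=J back=1 fwd=0
After 4 (visit(K)): cur=K back=2 fwd=0
After 5 (back): cur=J back=1 fwd=1
After 6 (back): cur=HOME back=0 fwd=2
After 7 (forward): cur=J back=1 fwd=1

Answer: yes yes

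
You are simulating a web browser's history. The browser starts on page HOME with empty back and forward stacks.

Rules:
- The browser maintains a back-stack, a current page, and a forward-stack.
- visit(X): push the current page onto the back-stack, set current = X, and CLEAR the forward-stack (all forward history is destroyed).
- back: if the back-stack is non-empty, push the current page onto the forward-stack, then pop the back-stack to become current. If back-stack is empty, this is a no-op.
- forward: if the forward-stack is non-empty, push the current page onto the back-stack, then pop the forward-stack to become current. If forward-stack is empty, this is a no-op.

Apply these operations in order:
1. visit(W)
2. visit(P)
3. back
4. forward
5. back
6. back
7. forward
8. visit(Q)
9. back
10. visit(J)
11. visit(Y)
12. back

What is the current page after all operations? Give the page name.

Answer: J

Derivation:
After 1 (visit(W)): cur=W back=1 fwd=0
After 2 (visit(P)): cur=P back=2 fwd=0
After 3 (back): cur=W back=1 fwd=1
After 4 (forward): cur=P back=2 fwd=0
After 5 (back): cur=W back=1 fwd=1
After 6 (back): cur=HOME back=0 fwd=2
After 7 (forward): cur=W back=1 fwd=1
After 8 (visit(Q)): cur=Q back=2 fwd=0
After 9 (back): cur=W back=1 fwd=1
After 10 (visit(J)): cur=J back=2 fwd=0
After 11 (visit(Y)): cur=Y back=3 fwd=0
After 12 (back): cur=J back=2 fwd=1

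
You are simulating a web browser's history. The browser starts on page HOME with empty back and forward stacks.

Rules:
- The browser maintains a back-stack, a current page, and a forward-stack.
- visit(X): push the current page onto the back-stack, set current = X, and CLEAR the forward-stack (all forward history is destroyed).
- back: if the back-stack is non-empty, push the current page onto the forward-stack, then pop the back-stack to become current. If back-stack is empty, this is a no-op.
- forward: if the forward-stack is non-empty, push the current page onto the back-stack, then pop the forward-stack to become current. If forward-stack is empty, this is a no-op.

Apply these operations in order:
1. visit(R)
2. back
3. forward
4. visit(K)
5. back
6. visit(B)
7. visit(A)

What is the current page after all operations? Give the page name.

After 1 (visit(R)): cur=R back=1 fwd=0
After 2 (back): cur=HOME back=0 fwd=1
After 3 (forward): cur=R back=1 fwd=0
After 4 (visit(K)): cur=K back=2 fwd=0
After 5 (back): cur=R back=1 fwd=1
After 6 (visit(B)): cur=B back=2 fwd=0
After 7 (visit(A)): cur=A back=3 fwd=0

Answer: A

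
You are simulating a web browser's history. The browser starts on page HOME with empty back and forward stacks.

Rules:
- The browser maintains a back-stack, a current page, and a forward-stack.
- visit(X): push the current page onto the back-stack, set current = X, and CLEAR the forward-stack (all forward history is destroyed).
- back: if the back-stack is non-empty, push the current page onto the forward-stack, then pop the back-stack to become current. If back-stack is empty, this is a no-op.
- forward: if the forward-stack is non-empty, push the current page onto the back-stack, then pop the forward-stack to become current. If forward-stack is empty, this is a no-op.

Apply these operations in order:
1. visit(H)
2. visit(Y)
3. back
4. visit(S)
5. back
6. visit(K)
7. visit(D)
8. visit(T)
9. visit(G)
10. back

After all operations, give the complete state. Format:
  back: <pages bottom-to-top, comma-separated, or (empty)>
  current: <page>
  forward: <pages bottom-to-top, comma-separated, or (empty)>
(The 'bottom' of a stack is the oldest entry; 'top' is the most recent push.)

Answer: back: HOME,H,K,D
current: T
forward: G

Derivation:
After 1 (visit(H)): cur=H back=1 fwd=0
After 2 (visit(Y)): cur=Y back=2 fwd=0
After 3 (back): cur=H back=1 fwd=1
After 4 (visit(S)): cur=S back=2 fwd=0
After 5 (back): cur=H back=1 fwd=1
After 6 (visit(K)): cur=K back=2 fwd=0
After 7 (visit(D)): cur=D back=3 fwd=0
After 8 (visit(T)): cur=T back=4 fwd=0
After 9 (visit(G)): cur=G back=5 fwd=0
After 10 (back): cur=T back=4 fwd=1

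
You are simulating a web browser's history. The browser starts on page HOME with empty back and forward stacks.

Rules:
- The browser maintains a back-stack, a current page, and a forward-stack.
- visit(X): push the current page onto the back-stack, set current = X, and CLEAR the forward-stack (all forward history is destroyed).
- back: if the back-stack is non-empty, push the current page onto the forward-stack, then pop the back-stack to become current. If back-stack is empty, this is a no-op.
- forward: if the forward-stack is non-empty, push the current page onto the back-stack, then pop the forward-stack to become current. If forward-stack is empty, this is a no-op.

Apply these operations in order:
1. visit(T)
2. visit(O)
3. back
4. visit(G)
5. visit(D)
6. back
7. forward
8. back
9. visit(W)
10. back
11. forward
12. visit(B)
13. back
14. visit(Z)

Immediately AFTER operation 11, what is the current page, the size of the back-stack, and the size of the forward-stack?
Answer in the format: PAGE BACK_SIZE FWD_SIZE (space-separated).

After 1 (visit(T)): cur=T back=1 fwd=0
After 2 (visit(O)): cur=O back=2 fwd=0
After 3 (back): cur=T back=1 fwd=1
After 4 (visit(G)): cur=G back=2 fwd=0
After 5 (visit(D)): cur=D back=3 fwd=0
After 6 (back): cur=G back=2 fwd=1
After 7 (forward): cur=D back=3 fwd=0
After 8 (back): cur=G back=2 fwd=1
After 9 (visit(W)): cur=W back=3 fwd=0
After 10 (back): cur=G back=2 fwd=1
After 11 (forward): cur=W back=3 fwd=0

W 3 0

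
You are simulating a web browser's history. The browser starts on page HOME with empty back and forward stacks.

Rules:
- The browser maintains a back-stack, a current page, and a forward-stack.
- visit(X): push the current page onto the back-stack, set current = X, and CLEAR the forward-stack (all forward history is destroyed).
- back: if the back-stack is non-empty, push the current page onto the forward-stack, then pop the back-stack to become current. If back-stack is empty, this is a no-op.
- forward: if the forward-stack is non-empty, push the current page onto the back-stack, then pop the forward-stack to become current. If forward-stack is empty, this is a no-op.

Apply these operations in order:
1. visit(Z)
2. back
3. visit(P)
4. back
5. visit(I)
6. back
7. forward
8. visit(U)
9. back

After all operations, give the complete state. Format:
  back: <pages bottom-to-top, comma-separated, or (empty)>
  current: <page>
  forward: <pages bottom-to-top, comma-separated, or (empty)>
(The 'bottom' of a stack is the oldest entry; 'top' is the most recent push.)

Answer: back: HOME
current: I
forward: U

Derivation:
After 1 (visit(Z)): cur=Z back=1 fwd=0
After 2 (back): cur=HOME back=0 fwd=1
After 3 (visit(P)): cur=P back=1 fwd=0
After 4 (back): cur=HOME back=0 fwd=1
After 5 (visit(I)): cur=I back=1 fwd=0
After 6 (back): cur=HOME back=0 fwd=1
After 7 (forward): cur=I back=1 fwd=0
After 8 (visit(U)): cur=U back=2 fwd=0
After 9 (back): cur=I back=1 fwd=1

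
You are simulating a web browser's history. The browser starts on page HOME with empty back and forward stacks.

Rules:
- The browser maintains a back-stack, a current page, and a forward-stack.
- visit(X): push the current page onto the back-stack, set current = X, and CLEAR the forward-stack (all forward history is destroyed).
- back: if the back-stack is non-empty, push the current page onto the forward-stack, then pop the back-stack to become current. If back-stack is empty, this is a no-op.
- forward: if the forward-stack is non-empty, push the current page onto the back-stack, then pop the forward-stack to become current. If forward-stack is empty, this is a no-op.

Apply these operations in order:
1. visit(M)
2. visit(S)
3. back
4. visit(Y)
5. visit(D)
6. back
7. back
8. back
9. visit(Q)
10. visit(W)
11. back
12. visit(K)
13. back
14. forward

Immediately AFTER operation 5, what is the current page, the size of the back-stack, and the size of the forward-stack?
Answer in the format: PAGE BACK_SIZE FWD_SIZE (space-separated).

After 1 (visit(M)): cur=M back=1 fwd=0
After 2 (visit(S)): cur=S back=2 fwd=0
After 3 (back): cur=M back=1 fwd=1
After 4 (visit(Y)): cur=Y back=2 fwd=0
After 5 (visit(D)): cur=D back=3 fwd=0

D 3 0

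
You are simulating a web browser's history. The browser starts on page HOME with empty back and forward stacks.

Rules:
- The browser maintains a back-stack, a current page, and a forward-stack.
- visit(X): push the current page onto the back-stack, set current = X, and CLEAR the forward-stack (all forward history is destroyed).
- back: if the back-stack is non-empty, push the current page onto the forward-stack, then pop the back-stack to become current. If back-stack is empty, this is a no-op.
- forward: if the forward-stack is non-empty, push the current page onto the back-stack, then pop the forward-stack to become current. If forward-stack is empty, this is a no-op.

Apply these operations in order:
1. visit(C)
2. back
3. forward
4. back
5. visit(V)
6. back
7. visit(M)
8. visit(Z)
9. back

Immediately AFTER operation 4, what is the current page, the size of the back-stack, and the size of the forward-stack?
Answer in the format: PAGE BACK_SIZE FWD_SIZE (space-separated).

After 1 (visit(C)): cur=C back=1 fwd=0
After 2 (back): cur=HOME back=0 fwd=1
After 3 (forward): cur=C back=1 fwd=0
After 4 (back): cur=HOME back=0 fwd=1

HOME 0 1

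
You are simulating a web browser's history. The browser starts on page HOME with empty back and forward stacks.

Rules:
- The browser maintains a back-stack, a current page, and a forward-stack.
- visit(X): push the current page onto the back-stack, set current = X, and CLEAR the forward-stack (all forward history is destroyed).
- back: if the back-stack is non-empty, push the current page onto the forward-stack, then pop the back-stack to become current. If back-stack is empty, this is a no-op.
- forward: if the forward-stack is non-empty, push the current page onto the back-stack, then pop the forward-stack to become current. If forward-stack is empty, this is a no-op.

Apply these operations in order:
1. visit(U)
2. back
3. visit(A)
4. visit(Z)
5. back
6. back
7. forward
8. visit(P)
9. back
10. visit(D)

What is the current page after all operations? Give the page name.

After 1 (visit(U)): cur=U back=1 fwd=0
After 2 (back): cur=HOME back=0 fwd=1
After 3 (visit(A)): cur=A back=1 fwd=0
After 4 (visit(Z)): cur=Z back=2 fwd=0
After 5 (back): cur=A back=1 fwd=1
After 6 (back): cur=HOME back=0 fwd=2
After 7 (forward): cur=A back=1 fwd=1
After 8 (visit(P)): cur=P back=2 fwd=0
After 9 (back): cur=A back=1 fwd=1
After 10 (visit(D)): cur=D back=2 fwd=0

Answer: D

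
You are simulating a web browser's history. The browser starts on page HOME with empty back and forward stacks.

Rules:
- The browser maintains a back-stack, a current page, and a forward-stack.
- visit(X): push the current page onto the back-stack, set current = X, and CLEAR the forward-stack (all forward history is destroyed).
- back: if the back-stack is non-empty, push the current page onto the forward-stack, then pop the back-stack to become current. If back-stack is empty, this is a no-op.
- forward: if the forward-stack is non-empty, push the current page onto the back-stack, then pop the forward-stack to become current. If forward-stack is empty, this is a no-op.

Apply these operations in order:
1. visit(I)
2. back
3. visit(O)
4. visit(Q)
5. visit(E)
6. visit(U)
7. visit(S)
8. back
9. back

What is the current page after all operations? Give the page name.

Answer: E

Derivation:
After 1 (visit(I)): cur=I back=1 fwd=0
After 2 (back): cur=HOME back=0 fwd=1
After 3 (visit(O)): cur=O back=1 fwd=0
After 4 (visit(Q)): cur=Q back=2 fwd=0
After 5 (visit(E)): cur=E back=3 fwd=0
After 6 (visit(U)): cur=U back=4 fwd=0
After 7 (visit(S)): cur=S back=5 fwd=0
After 8 (back): cur=U back=4 fwd=1
After 9 (back): cur=E back=3 fwd=2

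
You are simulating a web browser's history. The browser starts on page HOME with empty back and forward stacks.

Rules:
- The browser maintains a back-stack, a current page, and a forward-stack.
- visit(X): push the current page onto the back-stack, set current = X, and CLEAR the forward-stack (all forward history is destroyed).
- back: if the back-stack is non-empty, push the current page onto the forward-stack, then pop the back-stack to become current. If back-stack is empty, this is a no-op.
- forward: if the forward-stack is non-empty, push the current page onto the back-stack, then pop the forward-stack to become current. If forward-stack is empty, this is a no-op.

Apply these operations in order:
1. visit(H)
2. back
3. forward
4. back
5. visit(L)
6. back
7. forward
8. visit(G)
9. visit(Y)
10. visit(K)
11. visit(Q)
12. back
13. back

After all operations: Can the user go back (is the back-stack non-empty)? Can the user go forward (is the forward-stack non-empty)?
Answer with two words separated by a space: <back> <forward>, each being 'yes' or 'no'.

After 1 (visit(H)): cur=H back=1 fwd=0
After 2 (back): cur=HOME back=0 fwd=1
After 3 (forward): cur=H back=1 fwd=0
After 4 (back): cur=HOME back=0 fwd=1
After 5 (visit(L)): cur=L back=1 fwd=0
After 6 (back): cur=HOME back=0 fwd=1
After 7 (forward): cur=L back=1 fwd=0
After 8 (visit(G)): cur=G back=2 fwd=0
After 9 (visit(Y)): cur=Y back=3 fwd=0
After 10 (visit(K)): cur=K back=4 fwd=0
After 11 (visit(Q)): cur=Q back=5 fwd=0
After 12 (back): cur=K back=4 fwd=1
After 13 (back): cur=Y back=3 fwd=2

Answer: yes yes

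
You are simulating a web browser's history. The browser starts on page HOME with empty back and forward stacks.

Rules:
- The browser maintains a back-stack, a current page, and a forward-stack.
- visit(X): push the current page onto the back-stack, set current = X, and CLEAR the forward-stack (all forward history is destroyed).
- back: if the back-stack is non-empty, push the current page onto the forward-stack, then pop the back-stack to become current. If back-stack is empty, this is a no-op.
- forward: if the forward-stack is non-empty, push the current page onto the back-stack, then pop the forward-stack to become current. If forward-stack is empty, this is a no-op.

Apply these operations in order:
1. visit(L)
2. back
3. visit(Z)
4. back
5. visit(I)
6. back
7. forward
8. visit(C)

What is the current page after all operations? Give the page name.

Answer: C

Derivation:
After 1 (visit(L)): cur=L back=1 fwd=0
After 2 (back): cur=HOME back=0 fwd=1
After 3 (visit(Z)): cur=Z back=1 fwd=0
After 4 (back): cur=HOME back=0 fwd=1
After 5 (visit(I)): cur=I back=1 fwd=0
After 6 (back): cur=HOME back=0 fwd=1
After 7 (forward): cur=I back=1 fwd=0
After 8 (visit(C)): cur=C back=2 fwd=0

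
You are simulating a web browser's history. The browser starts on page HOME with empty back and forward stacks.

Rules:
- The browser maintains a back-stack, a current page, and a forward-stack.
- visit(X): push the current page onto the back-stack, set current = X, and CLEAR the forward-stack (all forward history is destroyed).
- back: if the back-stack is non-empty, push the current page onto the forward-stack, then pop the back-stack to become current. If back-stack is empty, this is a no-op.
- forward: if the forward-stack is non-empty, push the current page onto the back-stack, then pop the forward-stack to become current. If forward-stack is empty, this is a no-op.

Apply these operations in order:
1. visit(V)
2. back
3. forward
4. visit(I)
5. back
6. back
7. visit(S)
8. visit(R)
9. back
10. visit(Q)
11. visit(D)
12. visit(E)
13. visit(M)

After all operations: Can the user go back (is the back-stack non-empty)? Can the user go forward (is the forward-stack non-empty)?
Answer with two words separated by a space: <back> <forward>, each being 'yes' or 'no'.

Answer: yes no

Derivation:
After 1 (visit(V)): cur=V back=1 fwd=0
After 2 (back): cur=HOME back=0 fwd=1
After 3 (forward): cur=V back=1 fwd=0
After 4 (visit(I)): cur=I back=2 fwd=0
After 5 (back): cur=V back=1 fwd=1
After 6 (back): cur=HOME back=0 fwd=2
After 7 (visit(S)): cur=S back=1 fwd=0
After 8 (visit(R)): cur=R back=2 fwd=0
After 9 (back): cur=S back=1 fwd=1
After 10 (visit(Q)): cur=Q back=2 fwd=0
After 11 (visit(D)): cur=D back=3 fwd=0
After 12 (visit(E)): cur=E back=4 fwd=0
After 13 (visit(M)): cur=M back=5 fwd=0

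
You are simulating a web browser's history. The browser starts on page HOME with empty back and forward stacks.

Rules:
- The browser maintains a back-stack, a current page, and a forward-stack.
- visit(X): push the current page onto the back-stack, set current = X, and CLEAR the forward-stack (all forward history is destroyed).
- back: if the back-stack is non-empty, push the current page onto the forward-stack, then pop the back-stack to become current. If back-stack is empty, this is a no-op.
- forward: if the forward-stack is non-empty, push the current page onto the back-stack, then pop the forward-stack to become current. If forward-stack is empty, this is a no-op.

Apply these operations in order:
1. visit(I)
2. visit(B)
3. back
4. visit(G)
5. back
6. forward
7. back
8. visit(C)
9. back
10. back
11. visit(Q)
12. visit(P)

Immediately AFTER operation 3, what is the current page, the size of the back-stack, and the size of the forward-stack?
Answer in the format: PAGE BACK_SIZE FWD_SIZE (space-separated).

After 1 (visit(I)): cur=I back=1 fwd=0
After 2 (visit(B)): cur=B back=2 fwd=0
After 3 (back): cur=I back=1 fwd=1

I 1 1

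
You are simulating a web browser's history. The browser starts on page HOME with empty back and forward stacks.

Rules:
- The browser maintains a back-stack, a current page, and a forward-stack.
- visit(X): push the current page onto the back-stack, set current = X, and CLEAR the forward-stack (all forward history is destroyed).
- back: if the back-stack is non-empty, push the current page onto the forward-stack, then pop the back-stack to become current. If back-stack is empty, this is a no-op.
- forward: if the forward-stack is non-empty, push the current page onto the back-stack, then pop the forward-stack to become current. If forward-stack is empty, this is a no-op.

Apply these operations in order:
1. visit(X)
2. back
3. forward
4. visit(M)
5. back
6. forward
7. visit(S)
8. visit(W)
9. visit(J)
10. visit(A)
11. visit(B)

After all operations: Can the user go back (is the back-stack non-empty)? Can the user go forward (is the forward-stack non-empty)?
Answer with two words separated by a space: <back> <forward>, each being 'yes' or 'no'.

After 1 (visit(X)): cur=X back=1 fwd=0
After 2 (back): cur=HOME back=0 fwd=1
After 3 (forward): cur=X back=1 fwd=0
After 4 (visit(M)): cur=M back=2 fwd=0
After 5 (back): cur=X back=1 fwd=1
After 6 (forward): cur=M back=2 fwd=0
After 7 (visit(S)): cur=S back=3 fwd=0
After 8 (visit(W)): cur=W back=4 fwd=0
After 9 (visit(J)): cur=J back=5 fwd=0
After 10 (visit(A)): cur=A back=6 fwd=0
After 11 (visit(B)): cur=B back=7 fwd=0

Answer: yes no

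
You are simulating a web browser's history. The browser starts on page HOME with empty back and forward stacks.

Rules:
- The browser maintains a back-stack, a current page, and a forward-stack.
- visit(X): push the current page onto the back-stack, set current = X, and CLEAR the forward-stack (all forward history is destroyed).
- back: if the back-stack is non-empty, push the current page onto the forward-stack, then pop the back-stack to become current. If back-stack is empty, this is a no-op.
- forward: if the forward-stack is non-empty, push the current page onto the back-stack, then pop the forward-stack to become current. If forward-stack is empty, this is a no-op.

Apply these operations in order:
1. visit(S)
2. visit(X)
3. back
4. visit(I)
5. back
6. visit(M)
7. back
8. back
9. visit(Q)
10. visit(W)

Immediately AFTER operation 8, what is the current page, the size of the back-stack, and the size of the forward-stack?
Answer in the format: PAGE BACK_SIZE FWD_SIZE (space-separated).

After 1 (visit(S)): cur=S back=1 fwd=0
After 2 (visit(X)): cur=X back=2 fwd=0
After 3 (back): cur=S back=1 fwd=1
After 4 (visit(I)): cur=I back=2 fwd=0
After 5 (back): cur=S back=1 fwd=1
After 6 (visit(M)): cur=M back=2 fwd=0
After 7 (back): cur=S back=1 fwd=1
After 8 (back): cur=HOME back=0 fwd=2

HOME 0 2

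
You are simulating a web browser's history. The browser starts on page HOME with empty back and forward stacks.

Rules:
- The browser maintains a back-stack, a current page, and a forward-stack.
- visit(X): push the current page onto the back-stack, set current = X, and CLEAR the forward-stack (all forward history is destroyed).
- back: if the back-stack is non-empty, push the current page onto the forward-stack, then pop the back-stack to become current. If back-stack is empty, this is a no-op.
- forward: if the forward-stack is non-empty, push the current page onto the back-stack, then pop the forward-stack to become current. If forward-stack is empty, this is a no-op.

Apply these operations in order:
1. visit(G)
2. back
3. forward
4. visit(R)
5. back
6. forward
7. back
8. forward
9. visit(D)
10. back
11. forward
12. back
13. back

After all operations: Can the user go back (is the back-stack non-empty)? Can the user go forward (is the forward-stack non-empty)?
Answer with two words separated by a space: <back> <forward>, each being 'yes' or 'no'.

After 1 (visit(G)): cur=G back=1 fwd=0
After 2 (back): cur=HOME back=0 fwd=1
After 3 (forward): cur=G back=1 fwd=0
After 4 (visit(R)): cur=R back=2 fwd=0
After 5 (back): cur=G back=1 fwd=1
After 6 (forward): cur=R back=2 fwd=0
After 7 (back): cur=G back=1 fwd=1
After 8 (forward): cur=R back=2 fwd=0
After 9 (visit(D)): cur=D back=3 fwd=0
After 10 (back): cur=R back=2 fwd=1
After 11 (forward): cur=D back=3 fwd=0
After 12 (back): cur=R back=2 fwd=1
After 13 (back): cur=G back=1 fwd=2

Answer: yes yes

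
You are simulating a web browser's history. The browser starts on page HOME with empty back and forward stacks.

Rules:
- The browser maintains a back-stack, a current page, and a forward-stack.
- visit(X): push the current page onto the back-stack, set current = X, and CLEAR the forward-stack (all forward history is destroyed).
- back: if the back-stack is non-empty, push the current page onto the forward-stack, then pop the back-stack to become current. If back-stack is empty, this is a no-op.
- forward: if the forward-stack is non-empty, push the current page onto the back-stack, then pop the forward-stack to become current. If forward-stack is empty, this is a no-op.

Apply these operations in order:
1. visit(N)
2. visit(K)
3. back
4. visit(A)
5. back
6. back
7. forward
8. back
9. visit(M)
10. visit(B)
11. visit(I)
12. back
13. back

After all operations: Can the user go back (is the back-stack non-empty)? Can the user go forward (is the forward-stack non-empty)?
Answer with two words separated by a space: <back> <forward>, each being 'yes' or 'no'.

Answer: yes yes

Derivation:
After 1 (visit(N)): cur=N back=1 fwd=0
After 2 (visit(K)): cur=K back=2 fwd=0
After 3 (back): cur=N back=1 fwd=1
After 4 (visit(A)): cur=A back=2 fwd=0
After 5 (back): cur=N back=1 fwd=1
After 6 (back): cur=HOME back=0 fwd=2
After 7 (forward): cur=N back=1 fwd=1
After 8 (back): cur=HOME back=0 fwd=2
After 9 (visit(M)): cur=M back=1 fwd=0
After 10 (visit(B)): cur=B back=2 fwd=0
After 11 (visit(I)): cur=I back=3 fwd=0
After 12 (back): cur=B back=2 fwd=1
After 13 (back): cur=M back=1 fwd=2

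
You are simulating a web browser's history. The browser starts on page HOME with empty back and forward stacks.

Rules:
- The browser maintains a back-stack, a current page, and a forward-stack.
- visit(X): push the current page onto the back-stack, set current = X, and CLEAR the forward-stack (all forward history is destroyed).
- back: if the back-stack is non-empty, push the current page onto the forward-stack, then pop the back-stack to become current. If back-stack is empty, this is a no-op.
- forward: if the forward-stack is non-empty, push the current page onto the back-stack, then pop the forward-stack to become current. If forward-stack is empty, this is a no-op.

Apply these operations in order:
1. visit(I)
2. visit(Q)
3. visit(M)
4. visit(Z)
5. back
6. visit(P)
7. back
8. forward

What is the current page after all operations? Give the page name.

Answer: P

Derivation:
After 1 (visit(I)): cur=I back=1 fwd=0
After 2 (visit(Q)): cur=Q back=2 fwd=0
After 3 (visit(M)): cur=M back=3 fwd=0
After 4 (visit(Z)): cur=Z back=4 fwd=0
After 5 (back): cur=M back=3 fwd=1
After 6 (visit(P)): cur=P back=4 fwd=0
After 7 (back): cur=M back=3 fwd=1
After 8 (forward): cur=P back=4 fwd=0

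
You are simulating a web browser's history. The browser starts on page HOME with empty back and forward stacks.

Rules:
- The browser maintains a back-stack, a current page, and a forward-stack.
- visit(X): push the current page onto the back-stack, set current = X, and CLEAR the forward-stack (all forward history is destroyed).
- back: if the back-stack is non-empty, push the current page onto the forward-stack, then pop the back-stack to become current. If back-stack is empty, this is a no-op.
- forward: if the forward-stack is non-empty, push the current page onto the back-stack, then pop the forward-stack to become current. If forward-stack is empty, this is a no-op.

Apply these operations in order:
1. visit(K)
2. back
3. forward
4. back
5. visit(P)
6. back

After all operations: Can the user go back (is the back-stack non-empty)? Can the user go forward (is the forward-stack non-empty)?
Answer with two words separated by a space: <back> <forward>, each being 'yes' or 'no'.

Answer: no yes

Derivation:
After 1 (visit(K)): cur=K back=1 fwd=0
After 2 (back): cur=HOME back=0 fwd=1
After 3 (forward): cur=K back=1 fwd=0
After 4 (back): cur=HOME back=0 fwd=1
After 5 (visit(P)): cur=P back=1 fwd=0
After 6 (back): cur=HOME back=0 fwd=1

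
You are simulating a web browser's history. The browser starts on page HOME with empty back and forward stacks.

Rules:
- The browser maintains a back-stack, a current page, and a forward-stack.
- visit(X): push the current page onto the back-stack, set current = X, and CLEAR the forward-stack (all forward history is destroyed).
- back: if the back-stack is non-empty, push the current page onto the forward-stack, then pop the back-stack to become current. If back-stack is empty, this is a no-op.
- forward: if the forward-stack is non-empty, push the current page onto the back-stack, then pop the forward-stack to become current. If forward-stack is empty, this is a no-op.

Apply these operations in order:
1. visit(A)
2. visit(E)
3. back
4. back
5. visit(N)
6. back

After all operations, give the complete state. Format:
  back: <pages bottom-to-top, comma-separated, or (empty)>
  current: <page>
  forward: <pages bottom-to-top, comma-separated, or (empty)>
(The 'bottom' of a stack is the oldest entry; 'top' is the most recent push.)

Answer: back: (empty)
current: HOME
forward: N

Derivation:
After 1 (visit(A)): cur=A back=1 fwd=0
After 2 (visit(E)): cur=E back=2 fwd=0
After 3 (back): cur=A back=1 fwd=1
After 4 (back): cur=HOME back=0 fwd=2
After 5 (visit(N)): cur=N back=1 fwd=0
After 6 (back): cur=HOME back=0 fwd=1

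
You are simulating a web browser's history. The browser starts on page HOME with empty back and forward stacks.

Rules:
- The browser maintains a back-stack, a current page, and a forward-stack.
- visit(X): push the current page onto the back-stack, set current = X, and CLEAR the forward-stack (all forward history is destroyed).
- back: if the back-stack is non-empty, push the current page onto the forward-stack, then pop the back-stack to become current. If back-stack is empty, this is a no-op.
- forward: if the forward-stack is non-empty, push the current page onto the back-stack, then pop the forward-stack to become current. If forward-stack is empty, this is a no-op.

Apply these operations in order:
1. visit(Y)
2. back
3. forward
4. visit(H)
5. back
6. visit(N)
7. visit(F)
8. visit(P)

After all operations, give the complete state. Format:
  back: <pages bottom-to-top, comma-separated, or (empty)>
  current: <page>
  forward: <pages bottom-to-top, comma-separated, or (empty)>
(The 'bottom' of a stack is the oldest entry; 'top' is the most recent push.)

After 1 (visit(Y)): cur=Y back=1 fwd=0
After 2 (back): cur=HOME back=0 fwd=1
After 3 (forward): cur=Y back=1 fwd=0
After 4 (visit(H)): cur=H back=2 fwd=0
After 5 (back): cur=Y back=1 fwd=1
After 6 (visit(N)): cur=N back=2 fwd=0
After 7 (visit(F)): cur=F back=3 fwd=0
After 8 (visit(P)): cur=P back=4 fwd=0

Answer: back: HOME,Y,N,F
current: P
forward: (empty)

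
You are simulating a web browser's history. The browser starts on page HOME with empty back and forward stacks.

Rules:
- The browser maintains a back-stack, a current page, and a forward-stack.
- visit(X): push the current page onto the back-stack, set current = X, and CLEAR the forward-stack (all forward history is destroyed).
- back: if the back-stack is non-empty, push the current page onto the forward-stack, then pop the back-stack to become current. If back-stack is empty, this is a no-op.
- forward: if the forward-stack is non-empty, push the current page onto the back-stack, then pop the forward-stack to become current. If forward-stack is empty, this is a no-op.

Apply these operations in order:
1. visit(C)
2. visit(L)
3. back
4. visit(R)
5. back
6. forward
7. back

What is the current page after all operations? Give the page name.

After 1 (visit(C)): cur=C back=1 fwd=0
After 2 (visit(L)): cur=L back=2 fwd=0
After 3 (back): cur=C back=1 fwd=1
After 4 (visit(R)): cur=R back=2 fwd=0
After 5 (back): cur=C back=1 fwd=1
After 6 (forward): cur=R back=2 fwd=0
After 7 (back): cur=C back=1 fwd=1

Answer: C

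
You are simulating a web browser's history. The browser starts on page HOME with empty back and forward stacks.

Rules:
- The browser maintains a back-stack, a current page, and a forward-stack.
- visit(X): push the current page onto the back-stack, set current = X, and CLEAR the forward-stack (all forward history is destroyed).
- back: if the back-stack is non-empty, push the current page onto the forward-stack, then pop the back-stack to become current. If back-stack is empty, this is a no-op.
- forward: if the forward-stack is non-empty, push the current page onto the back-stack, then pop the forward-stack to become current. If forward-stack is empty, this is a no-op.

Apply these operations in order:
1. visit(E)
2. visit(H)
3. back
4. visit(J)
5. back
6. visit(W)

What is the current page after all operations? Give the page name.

Answer: W

Derivation:
After 1 (visit(E)): cur=E back=1 fwd=0
After 2 (visit(H)): cur=H back=2 fwd=0
After 3 (back): cur=E back=1 fwd=1
After 4 (visit(J)): cur=J back=2 fwd=0
After 5 (back): cur=E back=1 fwd=1
After 6 (visit(W)): cur=W back=2 fwd=0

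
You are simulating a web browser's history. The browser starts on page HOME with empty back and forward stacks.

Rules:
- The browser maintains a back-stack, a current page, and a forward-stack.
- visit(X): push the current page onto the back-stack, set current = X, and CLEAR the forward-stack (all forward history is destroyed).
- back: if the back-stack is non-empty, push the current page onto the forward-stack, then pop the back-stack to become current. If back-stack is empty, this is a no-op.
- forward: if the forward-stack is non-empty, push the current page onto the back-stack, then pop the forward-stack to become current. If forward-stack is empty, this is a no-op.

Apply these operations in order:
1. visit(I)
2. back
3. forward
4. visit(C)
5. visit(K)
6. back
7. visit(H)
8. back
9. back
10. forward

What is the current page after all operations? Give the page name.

After 1 (visit(I)): cur=I back=1 fwd=0
After 2 (back): cur=HOME back=0 fwd=1
After 3 (forward): cur=I back=1 fwd=0
After 4 (visit(C)): cur=C back=2 fwd=0
After 5 (visit(K)): cur=K back=3 fwd=0
After 6 (back): cur=C back=2 fwd=1
After 7 (visit(H)): cur=H back=3 fwd=0
After 8 (back): cur=C back=2 fwd=1
After 9 (back): cur=I back=1 fwd=2
After 10 (forward): cur=C back=2 fwd=1

Answer: C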